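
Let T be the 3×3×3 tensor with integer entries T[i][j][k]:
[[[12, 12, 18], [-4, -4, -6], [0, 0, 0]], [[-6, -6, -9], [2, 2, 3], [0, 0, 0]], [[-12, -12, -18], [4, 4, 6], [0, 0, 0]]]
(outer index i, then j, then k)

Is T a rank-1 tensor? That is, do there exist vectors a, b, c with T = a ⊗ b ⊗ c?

If T = a ⊗ b ⊗ c then every fibre of T is a multiple of the corresponding factor, so read the factors off the fibres through the nonzero entry T[0,0,0] = 12.
The mode-1 fibre T[:,0,0] = [12, -6, -12] gives a = [2, -1, -2] (primitive direction); the mode-2 fibre T[0,:,0] = [12, -4, 0] gives b = [3, -1, 0]; then c[k] = T[0,0,k] / (a[0]·b[0]) = [12, 12, 18] / 6 = [2, 2, 3].
Expanding [2, -1, -2] ⊗ [3, -1, 0] ⊗ [2, 2, 3] reproduces all 27 entries of T, so T = [2, -1, -2] ⊗ [3, -1, 0] ⊗ [2, 2, 3] and rank(T) ≤ 1.
Equivalently every frontal slice T[:,:,k] is c[k] times the rank-1 matrix [2, -1, -2] ⊗ [3, -1, 0]. So T has rank 1 (it is nonzero).

Yes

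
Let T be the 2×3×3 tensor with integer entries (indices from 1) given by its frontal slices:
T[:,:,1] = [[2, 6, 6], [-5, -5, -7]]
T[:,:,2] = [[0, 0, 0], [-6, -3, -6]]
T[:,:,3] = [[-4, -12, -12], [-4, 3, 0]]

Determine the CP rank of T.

Lower bound: the mode-3 unfolding of T (rows indexed by k, columns by (i,j) = (1,1), (1,2), (1,3), (2,1), (2,2), (2,3)) is [[2, 6, 6, -5, -5, -7], [0, 0, 0, -6, -3, -6], [-4, -12, -12, -4, 3, 0]].
There the 2×2 minor on rows k ∈ {1, 2}, columns (i,j) ∈ {(1,1), (2,1)} is det [[2, -5], [0, -6]] = -12 ≠ 0, so this unfolding has rank ≥ 2; CP rank is at least every unfolding rank, so rank(T) ≥ 2. (This is only a lower bound: in general the CP rank may exceed every unfolding rank, so we still need to exhibit 2 rank-1 terms summing to T.)
Upper bound — finding two terms. Write S_k = T[:,:,k] for the frontal slices: S₁ = [[2, 6, 6], [-5, -5, -7]], S₂ = [[0, 0, 0], [-6, -3, -6]], S₃ = [[-4, -12, -12], [-4, 3, 0]].
If T = a₁ (x) b₁ (x) c₁ + a₂ (x) b₂ (x) c₂ then each S_k = c₁[k]·a₁b₁ᵀ + c₂[k]·a₂b₂ᵀ. S₁ and S₂ are linearly independent, so a₁b₁ᵀ and a₂b₂ᵀ must span the same plane of matrices: they are the rank-1 matrices of the form x·S₁ + y·S₂.
The 2×2 minor of x·S₁ + y·S₂ on rows {1,2}, columns {1,2} is 20·x² + 30·xy = 10·(2·x + 3·y)(x), vanishing at (x:y) = (3:-2) and (0:1).
M₁ = 3·S₁ − 2·S₂ = [[6, 18, 18], [-3, -9, -9]] = 3·[2, -1][1, 3, 3]ᵀ and M₂ = S₂ = [[0, 0, 0], [-6, -3, -6]] = (-3)·[0, 1][2, 1, 2]ᵀ, so take a₁ = [2, -1], b₁ = [1, 3, 3], a₂ = [0, 1], b₂ = [2, 1, 2].
Each slice is an integer combination of E₁ = a₁b₁ᵀ and E₂ = a₂b₂ᵀ: S₁ = E₁ − 2·E₂, S₂ = −3·E₂, S₃ = −2·E₁ − 3·E₂; reading off coefficients, c₁ = [1, 0, -2] and c₂ = [-2, -3, -3].
Hence T = [2, -1] (x) [1, 3, 3] (x) [1, 0, -2] + [0, 1] (x) [2, 1, 2] (x) [-2, -3, -3], so rank(T) ≤ 2.
These bounds meet, so rank(T) = 2.

2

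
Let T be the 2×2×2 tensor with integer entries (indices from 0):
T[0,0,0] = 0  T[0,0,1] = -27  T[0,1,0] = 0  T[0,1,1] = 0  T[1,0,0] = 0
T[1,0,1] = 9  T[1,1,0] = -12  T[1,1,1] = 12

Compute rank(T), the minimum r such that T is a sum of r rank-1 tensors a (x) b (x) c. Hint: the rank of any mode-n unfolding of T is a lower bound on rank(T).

2

Lower bound: in the mode-3 unfolding of T (rows indexed by k, columns by (i,j)) the 2×2 minor on rows k ∈ {0, 1}, columns (i,j) ∈ {(0,0), (1,1)} is det [[0, -12], [-27, 12]] = -324 ≠ 0, so that unfolding has rank ≥ 2 and hence rank(T) ≥ 2 (CP rank is at least every unfolding rank, though it can be larger).
Upper bound: with S_k = T[:,:,k], the two rank-1 terms a₁b₁ᵀ, a₂b₂ᵀ are the rank-1 members of the pencil x·S₀ + y·S₁.
det(x·S₀ + y·S₁) is 324·xy − 324·y² = 324·(x − y)(y), vanishing at (x:y) = (1:1) and (1:0).
M₁ = S₀ + S₁ = [[-27, 0], [9, 0]] = (-9)·(3, -1)(1, 0)ᵀ and M₂ = S₀ = [[0, 0], [0, -12]] = (-12)·(0, 1)(0, 1)ᵀ, so take a₁ = (3, -1), b₁ = (1, 0), a₂ = (0, 1), b₂ = (0, 1).
Each slice is an integer combination of E₁ = a₁b₁ᵀ and E₂ = a₂b₂ᵀ: S₀ = −12·E₂, S₁ = −9·E₁ + 12·E₂; reading off coefficients, c₁ = (0, -9) and c₂ = (-12, 12).
Hence T = (3, -1) (x) (1, 0) (x) (0, -9) + (0, 1) (x) (0, 1) (x) (-12, 12), so rank(T) ≤ 2.
These bounds meet, so rank(T) = 2.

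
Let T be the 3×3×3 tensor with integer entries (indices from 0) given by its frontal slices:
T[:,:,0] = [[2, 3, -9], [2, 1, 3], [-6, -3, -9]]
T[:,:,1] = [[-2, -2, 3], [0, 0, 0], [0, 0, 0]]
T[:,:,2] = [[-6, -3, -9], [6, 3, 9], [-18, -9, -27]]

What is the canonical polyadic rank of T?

2

Lower bound: in the mode-2 unfolding of T (rows indexed by j, columns by (i,k)) the 2×2 minor on rows j ∈ {0, 1}, columns (i,k) ∈ {(0,0), (0,1)} is det [[2, -2], [3, -2]] = 2 ≠ 0, so that unfolding has rank ≥ 2 and hence rank(T) ≥ 2 (CP rank is at least every unfolding rank, though it can be larger).
Upper bound: with S_k = T[:,:,k], the two rank-1 terms a₁b₁ᵀ, a₂b₂ᵀ are the rank-1 members of the pencil x·S₀ + y·S₁.
The 2×2 minor of x·S₀ + y·S₁ on rows {0,1}, columns {0,1} is −4·x² + 2·xy = (-2)·(2·x − y)(x), vanishing at (x:y) = (1:2) and (0:1).
M₁ = S₀ + 2·S₁ = [[-2, -1, -3], [2, 1, 3], [-6, -3, -9]] = −[1, -1, 3][2, 1, 3]ᵀ and M₂ = S₁ = [[-2, -2, 3], [0, 0, 0], [0, 0, 0]] = −[1, 0, 0][2, 2, -3]ᵀ, so take a₁ = [1, -1, 3], b₁ = [2, 1, 3], a₂ = [1, 0, 0], b₂ = [2, 2, -3].
Each slice is an integer combination of E₁ = a₁b₁ᵀ and E₂ = a₂b₂ᵀ: S₀ = −E₁ + 2·E₂, S₁ = −E₂, S₂ = −3·E₁; reading off coefficients, c₁ = [-1, 0, -3] and c₂ = [2, -1, 0].
Hence T = [1, -1, 3] ∘ [2, 1, 3] ∘ [-1, 0, -3] + [1, 0, 0] ∘ [2, 2, -3] ∘ [2, -1, 0], so rank(T) ≤ 2.
These bounds meet, so rank(T) = 2.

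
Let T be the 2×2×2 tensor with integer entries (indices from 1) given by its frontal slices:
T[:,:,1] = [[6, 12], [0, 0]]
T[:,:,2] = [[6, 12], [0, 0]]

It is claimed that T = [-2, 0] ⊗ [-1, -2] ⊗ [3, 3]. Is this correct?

Yes

Reconstruct entrywise from the claimed factors. For example, T[2,1,2] = 0 and Σₗ aₗ[2]bₗ[1]cₗ[2] = (0)·(-1)·(3) = 0; checking all 8 entries, every one matches. The claim holds.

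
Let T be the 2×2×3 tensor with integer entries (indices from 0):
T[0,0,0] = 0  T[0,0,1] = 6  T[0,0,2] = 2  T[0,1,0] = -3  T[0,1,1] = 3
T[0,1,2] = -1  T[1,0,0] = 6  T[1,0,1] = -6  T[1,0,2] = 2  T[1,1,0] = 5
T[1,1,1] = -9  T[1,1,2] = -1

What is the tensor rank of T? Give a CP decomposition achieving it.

rank(T) = 3

Lower bound: the mode-3 unfolding of T (rows indexed by k, columns by (i,j) = (0,0), (0,1), (1,0), (1,1)) is [[0, -3, 6, 5], [6, 3, -6, -9], [2, -1, 2, -1]].
There the 3×3 minor on rows k ∈ {0, 1, 2}, columns (i,j) ∈ {(0,0), (0,1), (1,1)} is det [[0, -3, 5], [6, 3, -9], [2, -1, -1]] = -24 ≠ 0, so this unfolding has rank ≥ 3; CP rank is at least every unfolding rank, so rank(T) ≥ 3. (This is only a lower bound: in general the CP rank may exceed every unfolding rank, so we still need to exhibit 3 rank-1 terms summing to T.)
Upper bound: T is a sum of 3 rank-1 terms, T = [0, 1] ⊗ [0, 1] ⊗ [2, 0, 0] + [1, -2] ⊗ [1, 1] ⊗ [-2, 4, 0] + [1, 1] ⊗ [2, -1] ⊗ [1, 1, 1] (written with every a and b primitive with positive leading entry and the scale carried by c; CP decompositions are not unique, and this one is verified by expanding entrywise), so rank(T) ≤ 3.
These bounds meet, so rank(T) = 3.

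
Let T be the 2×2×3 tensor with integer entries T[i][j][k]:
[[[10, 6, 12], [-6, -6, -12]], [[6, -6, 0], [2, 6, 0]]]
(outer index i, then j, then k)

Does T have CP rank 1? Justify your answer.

No

The mode-3 unfolding of T (rows indexed by k, columns by (i,j) = (0,0), (0,1), (1,0), (1,1)) is [[10, -6, 6, 2], [6, -6, -6, 6], [12, -12, 0, 0]].
There the 3×3 minor on rows k ∈ {0, 1, 2}, columns (i,j) ∈ {(0,0), (0,1), (1,0)} is det [[10, -6, 6], [6, -6, -6], [12, -12, 0]] = -288 ≠ 0, so this unfolding has rank ≥ 3; CP rank is at least every unfolding rank, so rank(T) ≥ 3.
In particular rank(T) ≥ 3 > 1, so T is not rank-1.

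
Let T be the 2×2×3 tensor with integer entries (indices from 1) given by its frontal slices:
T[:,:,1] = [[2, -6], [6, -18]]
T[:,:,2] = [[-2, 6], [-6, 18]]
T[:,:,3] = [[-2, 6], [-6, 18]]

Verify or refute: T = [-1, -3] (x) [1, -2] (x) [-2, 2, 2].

No

Reconstruct entry (1,2,1) from the claimed factors: Σₗ aₗ[1]bₗ[2]cₗ[1] = (-1)·(-2)·(-2) = -4, but T[1,2,1] = -6. The claim is false.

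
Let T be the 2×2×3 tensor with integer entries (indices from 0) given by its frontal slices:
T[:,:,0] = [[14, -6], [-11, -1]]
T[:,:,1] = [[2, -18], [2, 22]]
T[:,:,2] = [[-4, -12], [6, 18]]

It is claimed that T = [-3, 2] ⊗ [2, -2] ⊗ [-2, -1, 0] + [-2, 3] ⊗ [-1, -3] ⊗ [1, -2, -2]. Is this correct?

Reconstruct entrywise from the claimed factors. For example, T[1,0,0] = -11 and Σₗ aₗ[1]bₗ[0]cₗ[0] = (2)·(2)·(-2) + (3)·(-1)·(1) = -11; checking all 12 entries, every one matches. The claim holds.

Yes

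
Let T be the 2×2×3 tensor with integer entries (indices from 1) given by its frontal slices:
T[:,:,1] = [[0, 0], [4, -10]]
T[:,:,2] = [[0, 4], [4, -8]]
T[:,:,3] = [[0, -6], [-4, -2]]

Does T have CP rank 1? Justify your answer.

No

The mode-3 unfolding of T (rows indexed by k, columns by (i,j) = (1,1), (1,2), (2,1), (2,2)) is [[0, 0, 4, -10], [0, 4, 4, -8], [0, -6, -4, -2]].
There the 3×3 minor on rows k ∈ {1, 2, 3}, columns (i,j) ∈ {(1,2), (2,1), (2,2)} is det [[0, 4, -10], [4, 4, -8], [-6, -4, -2]] = 144 ≠ 0, so this unfolding has rank ≥ 3; CP rank is at least every unfolding rank, so rank(T) ≥ 3.
In particular rank(T) ≥ 3 > 1, so T is not rank-1.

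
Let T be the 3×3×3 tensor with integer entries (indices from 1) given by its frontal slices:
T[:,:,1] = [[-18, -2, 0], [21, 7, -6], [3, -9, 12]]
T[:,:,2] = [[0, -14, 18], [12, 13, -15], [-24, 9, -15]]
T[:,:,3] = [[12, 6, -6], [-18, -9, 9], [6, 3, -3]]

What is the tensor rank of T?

Lower bound: the mode-3 unfolding of T (rows indexed by k, columns by (i,j) = (1,1), (1,2), (1,3), (2,1), (2,2), (2,3), (3,1), (3,2), (3,3)) is [[-18, -2, 0, 21, 7, -6, 3, -9, 12], [0, -14, 18, 12, 13, -15, -24, 9, -15], [12, 6, -6, -18, -9, 9, 6, 3, -3]].
There the 2×2 minor on rows k ∈ {1, 2}, columns (i,j) ∈ {(1,1), (1,2)} is det [[-18, -2], [0, -14]] = 252 ≠ 0, so this unfolding has rank ≥ 2; CP rank is at least every unfolding rank, so rank(T) ≥ 2. (This is only a lower bound: in general the CP rank may exceed every unfolding rank, so we still need to exhibit 2 rank-1 terms summing to T.)
Upper bound — finding two terms. Write S_k = T[:,:,k] for the frontal slices: S₁ = [[-18, -2, 0], [21, 7, -6], [3, -9, 12]], S₂ = [[0, -14, 18], [12, 13, -15], [-24, 9, -15]], S₃ = [[12, 6, -6], [-18, -9, 9], [6, 3, -3]].
If T = a₁ ⊗ b₁ ⊗ c₁ + a₂ ⊗ b₂ ⊗ c₂ then each S_k = c₁[k]·a₁b₁ᵀ + c₂[k]·a₂b₂ᵀ. S₁ and S₂ are linearly independent, so a₁b₁ᵀ and a₂b₂ᵀ must span the same plane of matrices: they are the rank-1 matrices of the form x·S₁ + y·S₂.
The 2×2 minor of x·S₁ + y·S₂ on rows {1,2}, columns {1,2} is −84·x² + 84·xy + 168·y² = (-84)·(x − 2·y)(x + y), vanishing at (x:y) = (2:1) and (1:-1).
M₁ = 2·S₁ + S₂ = [[-36, -18, 18], [54, 27, -27], [-18, -9, 9]] = (-9)·(2, -3, 1)(2, 1, -1)ᵀ and M₂ = S₁ − S₂ = [[-18, 12, -18], [9, -6, 9], [27, -18, 27]] = (-3)·(2, -1, -3)(3, -2, 3)ᵀ, so take a₁ = (2, -3, 1), b₁ = (2, 1, -1), a₂ = (2, -1, -3), b₂ = (3, -2, 3).
Each slice is an integer combination of E₁ = a₁b₁ᵀ and E₂ = a₂b₂ᵀ: S₁ = −3·E₁ − E₂, S₂ = −3·E₁ + 2·E₂, S₃ = 3·E₁; reading off coefficients, c₁ = (-3, -3, 3) and c₂ = (-1, 2, 0).
Hence T = (2, -3, 1) ⊗ (2, 1, -1) ⊗ (-3, -3, 3) + (2, -1, -3) ⊗ (3, -2, 3) ⊗ (-1, 2, 0), so rank(T) ≤ 2.
These bounds meet, so rank(T) = 2.
Check entry T[3,3,3] = -3: (1)·(-1)·(3) + (-3)·(3)·(0) = -3.

2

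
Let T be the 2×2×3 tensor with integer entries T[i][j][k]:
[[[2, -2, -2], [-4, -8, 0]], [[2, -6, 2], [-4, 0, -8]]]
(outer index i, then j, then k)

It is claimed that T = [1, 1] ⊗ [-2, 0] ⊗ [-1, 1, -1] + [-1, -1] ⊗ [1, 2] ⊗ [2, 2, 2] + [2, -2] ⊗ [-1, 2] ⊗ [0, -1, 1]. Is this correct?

Reconstruct entry (0,0,0) from the claimed factors: Σₗ aₗ[0]bₗ[0]cₗ[0] = (1)·(-2)·(-1) + (-1)·(1)·(2) + (2)·(-1)·(0) = 0, but T[0,0,0] = 2. The claim is false.

No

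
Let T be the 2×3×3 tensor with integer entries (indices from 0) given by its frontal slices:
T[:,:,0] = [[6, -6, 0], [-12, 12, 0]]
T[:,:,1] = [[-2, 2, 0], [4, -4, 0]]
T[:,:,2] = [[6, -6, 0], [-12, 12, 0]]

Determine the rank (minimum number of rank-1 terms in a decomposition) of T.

1

Lower bound: T ≠ 0 (e.g. T[0,0,0] = 6), so rank(T) ≥ 1.
Upper bound: if T = a (x) b (x) c then every fibre of T is a multiple of the corresponding factor, so read the factors off the fibres through the nonzero entry T[0,0,0] = 6.
The mode-1 fibre T[:,0,0] = [6, -12] gives a = [1, -2] (primitive direction); the mode-2 fibre T[0,:,0] = [6, -6, 0] gives b = [1, -1, 0]; then c[k] = T[0,0,k] / (a[0]·b[0]) = [6, -2, 6] / 1 = [6, -2, 6].
Expanding [1, -2] (x) [1, -1, 0] (x) [6, -2, 6] reproduces all 18 entries of T, so T = [1, -2] (x) [1, -1, 0] (x) [6, -2, 6] and rank(T) ≤ 1.
These bounds meet, so rank(T) = 1.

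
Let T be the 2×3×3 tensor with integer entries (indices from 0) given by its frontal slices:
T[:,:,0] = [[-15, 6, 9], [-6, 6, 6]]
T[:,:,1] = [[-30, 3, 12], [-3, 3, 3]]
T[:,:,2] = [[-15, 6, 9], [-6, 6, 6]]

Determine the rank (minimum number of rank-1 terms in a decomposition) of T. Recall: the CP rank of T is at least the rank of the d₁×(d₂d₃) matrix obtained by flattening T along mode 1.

2

Lower bound: the mode-2 unfolding of T (rows indexed by j, columns by (i,k) = (0,0), (0,1), (0,2), (1,0), (1,1), (1,2)) is [[-15, -30, -15, -6, -3, -6], [6, 3, 6, 6, 3, 6], [9, 12, 9, 6, 3, 6]].
There the 2×2 minor on rows j ∈ {0, 1}, columns (i,k) ∈ {(0,0), (0,1)} is det [[-15, -30], [6, 3]] = 135 ≠ 0, so this unfolding has rank ≥ 2; CP rank is at least every unfolding rank, so rank(T) ≥ 2. (Unfolding ranks only ever bound the CP rank from below — rank(T) can be strictly larger than all of them — so the matching upper bound has to come from an explicit 2-term decomposition.)
Upper bound — finding two terms. Write S_k = T[:,:,k] for the frontal slices: S₀ = [[-15, 6, 9], [-6, 6, 6]], S₁ = [[-30, 3, 12], [-3, 3, 3]], S₂ = [[-15, 6, 9], [-6, 6, 6]].
If T = a₁ ⊗ b₁ ⊗ c₁ + a₂ ⊗ b₂ ⊗ c₂ then each S_k = c₁[k]·a₁b₁ᵀ + c₂[k]·a₂b₂ᵀ. S₀ and S₁ are linearly independent, so a₁b₁ᵀ and a₂b₂ᵀ must span the same plane of matrices: they are the rank-1 matrices of the form x·S₀ + y·S₁.
The 2×2 minor of x·S₀ + y·S₁ on rows {0,1}, columns {0,1} is −54·x² − 189·xy − 81·y² = (-27)·(x + 3·y)(2·x + y), vanishing at (x:y) = (3:-1) and (1:-2).
M₁ = 3·S₀ − S₁ = [[-15, 15, 15], [-15, 15, 15]] = (-15)·[1, 1][1, -1, -1]ᵀ and M₂ = S₀ − 2·S₁ = [[45, 0, -15], [0, 0, 0]] = 15·[1, 0][3, 0, -1]ᵀ, so take a₁ = [1, 1], b₁ = [1, -1, -1], a₂ = [1, 0], b₂ = [3, 0, -1].
Each slice is an integer combination of E₁ = a₁b₁ᵀ and E₂ = a₂b₂ᵀ: S₀ = −6·E₁ − 3·E₂, S₁ = −3·E₁ − 9·E₂, S₂ = −6·E₁ − 3·E₂; reading off coefficients, c₁ = [-6, -3, -6] and c₂ = [-3, -9, -3].
Hence T = [1, 1] ⊗ [1, -1, -1] ⊗ [-6, -3, -6] + [1, 0] ⊗ [3, 0, -1] ⊗ [-3, -9, -3], so rank(T) ≤ 2.
These bounds meet, so rank(T) = 2.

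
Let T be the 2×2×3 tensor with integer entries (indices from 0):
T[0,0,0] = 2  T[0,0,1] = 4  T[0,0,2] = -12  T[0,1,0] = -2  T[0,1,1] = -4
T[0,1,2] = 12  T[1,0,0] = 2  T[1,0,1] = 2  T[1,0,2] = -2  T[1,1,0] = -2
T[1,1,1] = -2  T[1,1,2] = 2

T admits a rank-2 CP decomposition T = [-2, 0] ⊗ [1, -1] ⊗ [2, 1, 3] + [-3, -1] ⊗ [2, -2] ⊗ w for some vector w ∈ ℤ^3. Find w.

Subtract the known terms from T to get the rank-1 residual R = [-3, -1] ⊗ [2, -2] ⊗ w, so R[i,j,k] = a[i]·b[j]·w[k]. Pick indices with nonzero a[0]·b[0] = (-3)·(2) = -6. Only the fibre through (0,0,·) is needed: R[0,0,:] = T[0,0,:] − Σₗ aₗ[0]bₗ[0]cₗ = [2, 4, -12] − (-2)·(1)·[2, 1, 3] = [6, 6, -6]. Then w[k] = R[0,0,k] / -6 for each k, giving w = [6, 6, -6] / -6 = [-1, -1, 1].

w = [-1, -1, 1]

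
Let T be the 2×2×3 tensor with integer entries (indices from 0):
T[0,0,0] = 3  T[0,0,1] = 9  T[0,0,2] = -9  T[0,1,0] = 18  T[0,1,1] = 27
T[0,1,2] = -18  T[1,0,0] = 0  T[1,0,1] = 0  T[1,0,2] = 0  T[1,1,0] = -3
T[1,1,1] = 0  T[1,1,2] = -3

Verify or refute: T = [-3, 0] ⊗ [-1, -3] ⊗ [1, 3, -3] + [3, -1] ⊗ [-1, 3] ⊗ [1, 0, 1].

Reconstruct entry (0,0,0) from the claimed factors: Σₗ aₗ[0]bₗ[0]cₗ[0] = (-3)·(-1)·(1) + (3)·(-1)·(1) = 0, but T[0,0,0] = 3. The claim is false.

No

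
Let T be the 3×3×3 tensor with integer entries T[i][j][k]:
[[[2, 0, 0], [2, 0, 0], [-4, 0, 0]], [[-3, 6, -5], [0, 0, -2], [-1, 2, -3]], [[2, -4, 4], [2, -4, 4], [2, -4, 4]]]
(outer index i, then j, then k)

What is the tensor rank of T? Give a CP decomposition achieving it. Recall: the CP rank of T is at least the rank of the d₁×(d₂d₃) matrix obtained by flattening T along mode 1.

rank(T) = 3

Lower bound: the mode-2 unfolding of T (rows indexed by j, columns by (i,k) = (0,0), (0,1), (0,2), (1,0), (1,1), (1,2), (2,0), (2,1), (2,2)) is [[2, 0, 0, -3, 6, -5, 2, -4, 4], [2, 0, 0, 0, 0, -2, 2, -4, 4], [-4, 0, 0, -1, 2, -3, 2, -4, 4]].
There the 3×3 minor on rows j ∈ {0, 1, 2}, columns (i,k) ∈ {(0,0), (1,0), (1,2)} is det [[2, -3, -5], [2, 0, -2], [-4, -1, -3]] = -36 ≠ 0, so this unfolding has rank ≥ 3; CP rank is at least every unfolding rank, so rank(T) ≥ 3. (This is only a lower bound: in general the CP rank may exceed every unfolding rank, so we still need to exhibit 3 rank-1 terms summing to T.)
Upper bound: T is a sum of 3 rank-1 terms, T = [0, 1, -1] ⊗ [1, 1, 1] ⊗ [-2, 4, -4] + [0, 1, 0] ⊗ [1, -2, -1] ⊗ [-1, 2, -1] + [1, 0, 0] ⊗ [1, 1, -2] ⊗ [2, 0, 0] (one valid choice — decompositions are not unique — normalised so each a, b is primitive with positive first nonzero entry; check it by expanding all entries), so rank(T) ≤ 3.
These bounds meet, so rank(T) = 3.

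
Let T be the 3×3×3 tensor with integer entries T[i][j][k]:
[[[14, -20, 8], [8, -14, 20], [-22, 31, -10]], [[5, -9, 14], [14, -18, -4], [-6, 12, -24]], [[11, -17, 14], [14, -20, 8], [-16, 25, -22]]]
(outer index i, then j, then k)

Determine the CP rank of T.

2

Lower bound: in the mode-2 unfolding of T (rows indexed by j, columns by (i,k)) the 2×2 minor on rows j ∈ {0, 1}, columns (i,k) ∈ {(0,0), (0,1)} is det [[14, -20], [8, -14]] = -36 ≠ 0, so that unfolding has rank ≥ 2 and hence rank(T) ≥ 2 (CP rank is at least every unfolding rank, though it can be larger).
Upper bound: with S_k = T[:,:,k], the two rank-1 terms a₁b₁ᵀ, a₂b₂ᵀ are the rank-1 members of the pencil x·S₀ + y·S₁.
The 2×2 minor of x·S₀ + y·S₁ on rows {0,1}, columns {0,1} is 156·x² − 390·xy + 234·y² = 78·(2·x − 3·y)(x − y), vanishing at (x:y) = (3:2) and (1:1).
M₁ = 3·S₀ + 2·S₁ = [[2, -4, -4], [-3, 6, 6], [-1, 2, 2]] = [2, -3, -1][1, -2, -2]ᵀ and M₂ = S₀ + S₁ = [[-6, -6, 9], [-4, -4, 6], [-6, -6, 9]] = −[3, 2, 3][2, 2, -3]ᵀ, so take a₁ = [2, -3, -1], b₁ = [1, -2, -2], a₂ = [3, 2, 3], b₂ = [2, 2, -3].
Each slice is an integer combination of E₁ = a₁b₁ᵀ and E₂ = a₂b₂ᵀ: S₀ = E₁ + 2·E₂, S₁ = −E₁ − 3·E₂, S₂ = −2·E₁ + 2·E₂; reading off coefficients, c₁ = [1, -1, -2] and c₂ = [2, -3, 2].
Hence T = [2, -3, -1] ⊗ [1, -2, -2] ⊗ [1, -1, -2] + [3, 2, 3] ⊗ [2, 2, -3] ⊗ [2, -3, 2], so rank(T) ≤ 2.
These bounds meet, so rank(T) = 2.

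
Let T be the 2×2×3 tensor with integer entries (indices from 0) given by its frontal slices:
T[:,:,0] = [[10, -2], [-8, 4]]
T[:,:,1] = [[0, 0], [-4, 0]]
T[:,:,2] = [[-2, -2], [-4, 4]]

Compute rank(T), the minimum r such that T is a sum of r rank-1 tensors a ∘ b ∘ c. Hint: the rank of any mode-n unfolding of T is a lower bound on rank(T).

3

Lower bound: the mode-3 unfolding of T (rows indexed by k, columns by (i,j) = (0,0), (0,1), (1,0), (1,1)) is [[10, -2, -8, 4], [0, 0, -4, 0], [-2, -2, -4, 4]].
There the 3×3 minor on rows k ∈ {0, 1, 2}, columns (i,j) ∈ {(0,0), (0,1), (1,0)} is det [[10, -2, -8], [0, 0, -4], [-2, -2, -4]] = -96 ≠ 0, so this unfolding has rank ≥ 3; CP rank is at least every unfolding rank, so rank(T) ≥ 3. (Flattening ranks never certify an upper bound on CP rank; for that we must actually write T with 3 rank-1 terms.)
Upper bound: T is a sum of 3 rank-1 terms, T = (1, -2) ∘ (1, -1) ∘ (2, 0, 2) + (1, -1) ∘ (1, 0) ∘ (4, 4, 0) + (1, 0) ∘ (1, 0) ∘ (4, -4, -4) (one valid choice — decompositions are not unique — normalised so each a, b is primitive with positive first nonzero entry; check it by expanding all entries), so rank(T) ≤ 3.
These bounds meet, so rank(T) = 3.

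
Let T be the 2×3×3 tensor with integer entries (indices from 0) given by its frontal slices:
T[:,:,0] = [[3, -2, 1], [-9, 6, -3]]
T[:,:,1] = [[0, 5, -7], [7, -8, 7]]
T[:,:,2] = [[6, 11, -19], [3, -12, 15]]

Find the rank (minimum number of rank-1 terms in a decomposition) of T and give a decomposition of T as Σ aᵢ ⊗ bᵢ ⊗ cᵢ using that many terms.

Lower bound: in the mode-3 unfolding of T (rows indexed by k, columns by (i,j)) the 2×2 minor on rows k ∈ {0, 1}, columns (i,j) ∈ {(0,0), (0,1)} is det [[3, -2], [0, 5]] = 15 ≠ 0, so that unfolding has rank ≥ 2 and hence rank(T) ≥ 2 (CP rank is at least every unfolding rank, though it can be larger).
Upper bound: with S_k = T[:,:,k], the two rank-1 terms a₁b₁ᵀ, a₂b₂ᵀ are the rank-1 members of the pencil x·S₀ + y·S₁.
The 2×2 minor of x·S₀ + y·S₁ on rows {0,1}, columns {0,1} is 35·xy − 35·y² = 35·(x − y)(y), vanishing at (x:y) = (1:1) and (1:0).
M₁ = S₀ + S₁ = [[3, 3, -6], [-2, -2, 4]] = [3, -2][1, 1, -2]ᵀ and M₂ = S₀ = [[3, -2, 1], [-9, 6, -3]] = [1, -3][3, -2, 1]ᵀ, so take a₁ = [3, -2], b₁ = [1, 1, -2], a₂ = [1, -3], b₂ = [3, -2, 1].
Each slice is an integer combination of E₁ = a₁b₁ᵀ and E₂ = a₂b₂ᵀ: S₀ = E₂, S₁ = E₁ − E₂, S₂ = 3·E₁ − E₂; reading off coefficients, c₁ = [0, 1, 3] and c₂ = [1, -1, -1].
Hence T = [3, -2] ⊗ [1, 1, -2] ⊗ [0, 1, 3] + [1, -3] ⊗ [3, -2, 1] ⊗ [1, -1, -1], so rank(T) ≤ 2.
These bounds meet, so rank(T) = 2.

rank(T) = 2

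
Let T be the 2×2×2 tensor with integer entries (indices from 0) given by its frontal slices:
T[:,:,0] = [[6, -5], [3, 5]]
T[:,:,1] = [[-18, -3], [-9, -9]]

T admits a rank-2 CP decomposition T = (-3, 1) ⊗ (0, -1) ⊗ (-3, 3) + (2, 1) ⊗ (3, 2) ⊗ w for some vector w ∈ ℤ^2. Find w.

w = (1, -3)

Subtract the known terms from T to get the rank-1 residual R = (2, 1) ⊗ (3, 2) ⊗ w, so R[i,j,k] = a[i]·b[j]·w[k]. Pick indices with nonzero a[0]·b[0] = (2)·(3) = 6. Only the fibre through (0,0,·) is needed: R[0,0,:] = T[0,0,:] − Σₗ aₗ[0]bₗ[0]cₗ = [6, -18] − (-3)·(0)·(-3, 3) = [6, -18]. Then w[k] = R[0,0,k] / 6 for each k, giving w = [6, -18] / 6 = (1, -3).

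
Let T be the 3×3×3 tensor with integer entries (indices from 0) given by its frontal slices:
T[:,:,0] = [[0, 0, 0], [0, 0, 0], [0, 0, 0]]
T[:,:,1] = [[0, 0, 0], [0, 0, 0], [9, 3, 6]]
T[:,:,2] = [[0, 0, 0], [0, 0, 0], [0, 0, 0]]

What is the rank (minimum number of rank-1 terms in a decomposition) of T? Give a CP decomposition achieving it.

Lower bound: T ≠ 0 (e.g. T[2,0,1] = 9), so rank(T) ≥ 1.
Upper bound: if T = a ∘ b ∘ c then every fibre of T is a multiple of the corresponding factor, so read the factors off the fibres through the nonzero entry T[2,0,1] = 9.
The mode-1 fibre T[:,0,1] = [0, 0, 9] gives a = [0, 0, 1] (primitive direction); the mode-2 fibre T[2,:,1] = [9, 3, 6] gives b = [3, 1, 2]; then c[k] = T[2,0,k] / (a[2]·b[0]) = [0, 9, 0] / 3 = [0, 3, 0].
Expanding [0, 0, 1] ∘ [3, 1, 2] ∘ [0, 3, 0] reproduces all 27 entries of T, so T = [0, 0, 1] ∘ [3, 1, 2] ∘ [0, 3, 0] and rank(T) ≤ 1.
These bounds meet, so rank(T) = 1.

rank(T) = 1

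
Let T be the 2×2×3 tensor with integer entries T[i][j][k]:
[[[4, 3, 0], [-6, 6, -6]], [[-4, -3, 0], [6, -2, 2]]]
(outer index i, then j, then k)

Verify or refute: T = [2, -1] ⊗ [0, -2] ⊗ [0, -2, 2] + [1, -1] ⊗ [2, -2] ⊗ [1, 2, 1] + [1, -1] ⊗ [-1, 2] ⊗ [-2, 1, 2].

Yes

Reconstruct entrywise from the claimed factors. For example, T[0,0,1] = 3 and Σₗ aₗ[0]bₗ[0]cₗ[1] = (2)·(0)·(-2) + (1)·(2)·(2) + (1)·(-1)·(1) = 3; checking all 12 entries, every one matches. The claim holds.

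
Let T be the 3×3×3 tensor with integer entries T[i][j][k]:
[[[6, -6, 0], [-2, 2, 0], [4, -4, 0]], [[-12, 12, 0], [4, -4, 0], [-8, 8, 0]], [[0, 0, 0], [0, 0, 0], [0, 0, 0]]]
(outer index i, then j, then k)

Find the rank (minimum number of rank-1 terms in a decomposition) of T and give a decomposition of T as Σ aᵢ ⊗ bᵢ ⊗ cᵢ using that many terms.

rank(T) = 1

Lower bound: T ≠ 0 (e.g. T[0,0,0] = 6), so rank(T) ≥ 1.
Upper bound: if T = a ⊗ b ⊗ c then every fibre of T is a multiple of the corresponding factor, so read the factors off the fibres through the nonzero entry T[0,0,0] = 6.
The mode-1 fibre T[:,0,0] = [6, -12, 0] gives a = [1, -2, 0] (primitive direction); the mode-2 fibre T[0,:,0] = [6, -2, 4] gives b = [3, -1, 2]; then c[k] = T[0,0,k] / (a[0]·b[0]) = [6, -6, 0] / 3 = [2, -2, 0].
Expanding [1, -2, 0] ⊗ [3, -1, 2] ⊗ [2, -2, 0] reproduces all 27 entries of T, so T = [1, -2, 0] ⊗ [3, -1, 2] ⊗ [2, -2, 0] and rank(T) ≤ 1.
These bounds meet, so rank(T) = 1.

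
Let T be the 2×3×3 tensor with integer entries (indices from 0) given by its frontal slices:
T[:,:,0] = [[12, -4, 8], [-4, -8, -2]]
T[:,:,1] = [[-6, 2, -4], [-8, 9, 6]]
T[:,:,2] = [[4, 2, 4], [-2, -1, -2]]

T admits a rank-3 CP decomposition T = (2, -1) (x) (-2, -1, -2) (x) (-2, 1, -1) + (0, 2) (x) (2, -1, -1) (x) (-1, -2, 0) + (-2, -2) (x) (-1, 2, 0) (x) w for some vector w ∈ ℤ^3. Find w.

w = (2, -1, 0)

Subtract the known terms from T to get the rank-1 residual R = (-2, -2) (x) (-1, 2, 0) (x) w, so R[i,j,k] = a[i]·b[j]·w[k]. Pick indices with nonzero a[0]·b[0] = (-2)·(-1) = 2. Only the fibre through (0,0,·) is needed: R[0,0,:] = T[0,0,:] − Σₗ aₗ[0]bₗ[0]cₗ = [12, -6, 4] − (2)·(-2)·(-2, 1, -1) − (0)·(2)·(-1, -2, 0) = [4, -2, 0]. Then w[k] = R[0,0,k] / 2 for each k, giving w = [4, -2, 0] / 2 = (2, -1, 0).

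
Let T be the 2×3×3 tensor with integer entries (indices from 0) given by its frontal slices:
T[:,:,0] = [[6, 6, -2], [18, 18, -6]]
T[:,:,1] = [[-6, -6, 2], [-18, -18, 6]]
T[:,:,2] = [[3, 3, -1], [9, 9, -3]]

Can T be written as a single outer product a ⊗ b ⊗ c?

If T = a ⊗ b ⊗ c then every fibre of T is a multiple of the corresponding factor, so read the factors off the fibres through the nonzero entry T[0,0,0] = 6.
The mode-1 fibre T[:,0,0] = [6, 18] gives a = [1, 3] (primitive direction); the mode-2 fibre T[0,:,0] = [6, 6, -2] gives b = [3, 3, -1]; then c[k] = T[0,0,k] / (a[0]·b[0]) = [6, -6, 3] / 3 = [2, -2, 1].
Expanding [1, 3] ⊗ [3, 3, -1] ⊗ [2, -2, 1] reproduces all 18 entries of T, so T = [1, 3] ⊗ [3, 3, -1] ⊗ [2, -2, 1] and rank(T) ≤ 1.
Equivalently every frontal slice T[:,:,k] is c[k] times the rank-1 matrix [1, 3] ⊗ [3, 3, -1]. So T has rank 1 (it is nonzero).

Yes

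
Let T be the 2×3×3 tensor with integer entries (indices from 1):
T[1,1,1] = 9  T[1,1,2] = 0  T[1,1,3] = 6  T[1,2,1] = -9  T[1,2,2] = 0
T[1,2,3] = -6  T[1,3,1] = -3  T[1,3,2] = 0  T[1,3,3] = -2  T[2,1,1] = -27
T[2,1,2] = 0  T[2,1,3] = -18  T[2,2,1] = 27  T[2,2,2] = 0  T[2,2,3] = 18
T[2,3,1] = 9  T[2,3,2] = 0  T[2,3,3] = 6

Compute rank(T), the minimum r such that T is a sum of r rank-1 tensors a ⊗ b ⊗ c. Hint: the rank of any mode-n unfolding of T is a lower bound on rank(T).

Lower bound: T ≠ 0 (e.g. T[1,1,1] = 9), so rank(T) ≥ 1.
Upper bound: the mode-1 fibre T[:,1,1] = [9, -27] gives a = [1, -3] (primitive direction); the mode-2 fibre T[1,:,1] = [9, -9, -3] gives b = [3, -3, -1]; then c[k] = T[1,1,k] / (a[1]·b[1]) = [9, 0, 6] / 3 = [3, 0, 2].
Expanding [1, -3] ⊗ [3, -3, -1] ⊗ [3, 0, 2] reproduces all 18 entries of T, so T = [1, -3] ⊗ [3, -3, -1] ⊗ [3, 0, 2] and rank(T) ≤ 1.
These bounds meet, so rank(T) = 1.

1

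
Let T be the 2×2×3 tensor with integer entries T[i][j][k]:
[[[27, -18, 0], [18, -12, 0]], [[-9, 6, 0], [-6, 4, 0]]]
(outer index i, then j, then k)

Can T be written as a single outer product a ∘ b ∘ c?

Yes

The mode-1 fibre T[:,0,0] = [27, -9] gives a = (3, -1) (primitive direction); the mode-2 fibre T[0,:,0] = [27, 18] gives b = (3, 2); then c[k] = T[0,0,k] / (a[0]·b[0]) = [27, -18, 0] / 9 = (3, -2, 0).
Expanding (3, -1) ∘ (3, 2) ∘ (3, -2, 0) reproduces all 12 entries of T, so T = (3, -1) ∘ (3, 2) ∘ (3, -2, 0) and rank(T) ≤ 1.
Equivalently every frontal slice T[:,:,k] is c[k] times the rank-1 matrix (3, -1) ∘ (3, 2). So T has rank 1 (it is nonzero).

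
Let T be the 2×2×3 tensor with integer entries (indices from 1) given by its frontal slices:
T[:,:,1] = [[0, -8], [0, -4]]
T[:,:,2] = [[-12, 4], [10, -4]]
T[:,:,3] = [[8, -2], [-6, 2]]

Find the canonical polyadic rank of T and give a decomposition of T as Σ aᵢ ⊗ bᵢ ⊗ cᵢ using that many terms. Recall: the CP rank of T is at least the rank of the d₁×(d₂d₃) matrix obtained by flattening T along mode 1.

rank(T) = 3

Lower bound: the mode-3 unfolding of T (rows indexed by k, columns by (i,j) = (1,1), (1,2), (2,1), (2,2)) is [[0, -8, 0, -4], [-12, 4, 10, -4], [8, -2, -6, 2]].
There the 3×3 minor on rows k ∈ {1, 2, 3}, columns (i,j) ∈ {(1,1), (1,2), (2,1)} is det [[0, -8, 0], [-12, 4, 10], [8, -2, -6]] = -64 ≠ 0, so this unfolding has rank ≥ 3; CP rank is at least every unfolding rank, so rank(T) ≥ 3. (This is only a lower bound: in general the CP rank may exceed every unfolding rank, so we still need to exhibit 3 rank-1 terms summing to T.)
Upper bound: T is a sum of 3 rank-1 terms, T = [1, -1] ⊗ [2, -1] ⊗ [0, -4, 2] + [2, -1] ⊗ [1, 0] ⊗ [0, -2, 2] + [2, 1] ⊗ [0, 1] ⊗ [-4, 0, 0] (one valid choice — decompositions are not unique — normalised so each a, b is primitive with positive first nonzero entry; check it by expanding all entries), so rank(T) ≤ 3.
These bounds meet, so rank(T) = 3.
Check entry T[2,2,2] = -4: (-1)·(-1)·(-4) + (-1)·(0)·(-2) + (1)·(1)·(0) = -4.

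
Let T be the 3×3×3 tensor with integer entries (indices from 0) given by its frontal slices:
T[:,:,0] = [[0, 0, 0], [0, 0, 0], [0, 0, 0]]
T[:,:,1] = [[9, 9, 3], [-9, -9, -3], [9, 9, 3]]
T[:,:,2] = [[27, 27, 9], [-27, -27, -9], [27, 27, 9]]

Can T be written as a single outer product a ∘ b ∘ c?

Yes

If T = a ∘ b ∘ c then every fibre of T is a multiple of the corresponding factor, so read the factors off the fibres through the nonzero entry T[0,0,1] = 9.
The mode-1 fibre T[:,0,1] = [9, -9, 9] gives a = [1, -1, 1] (primitive direction); the mode-2 fibre T[0,:,1] = [9, 9, 3] gives b = [3, 3, 1]; then c[k] = T[0,0,k] / (a[0]·b[0]) = [0, 9, 27] / 3 = [0, 3, 9].
Expanding [1, -1, 1] ∘ [3, 3, 1] ∘ [0, 3, 9] reproduces all 27 entries of T, so T = [1, -1, 1] ∘ [3, 3, 1] ∘ [0, 3, 9] and rank(T) ≤ 1.
Equivalently every frontal slice T[:,:,k] is c[k] times the rank-1 matrix [1, -1, 1] ∘ [3, 3, 1]. So T has rank 1 (it is nonzero).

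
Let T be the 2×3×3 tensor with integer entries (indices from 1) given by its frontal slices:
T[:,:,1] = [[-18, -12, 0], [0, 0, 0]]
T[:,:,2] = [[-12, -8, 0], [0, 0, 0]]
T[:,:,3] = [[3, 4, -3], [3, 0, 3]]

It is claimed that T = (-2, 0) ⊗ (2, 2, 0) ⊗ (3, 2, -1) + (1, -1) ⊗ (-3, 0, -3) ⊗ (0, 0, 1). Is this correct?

No

Reconstruct entry (1,1,1) from the claimed factors: Σₗ aₗ[1]bₗ[1]cₗ[1] = (-2)·(2)·(3) + (1)·(-3)·(0) = -12, but T[1,1,1] = -18. The claim is false.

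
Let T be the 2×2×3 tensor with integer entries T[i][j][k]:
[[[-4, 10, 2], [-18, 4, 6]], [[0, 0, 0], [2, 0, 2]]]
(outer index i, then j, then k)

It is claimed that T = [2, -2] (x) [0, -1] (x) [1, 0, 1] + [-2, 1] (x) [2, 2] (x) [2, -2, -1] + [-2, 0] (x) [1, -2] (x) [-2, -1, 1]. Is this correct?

No

Reconstruct entry (1,0,0) from the claimed factors: Σₗ aₗ[1]bₗ[0]cₗ[0] = (-2)·(0)·(1) + (1)·(2)·(2) + (0)·(1)·(-2) = 4, but T[1,0,0] = 0. The claim is false.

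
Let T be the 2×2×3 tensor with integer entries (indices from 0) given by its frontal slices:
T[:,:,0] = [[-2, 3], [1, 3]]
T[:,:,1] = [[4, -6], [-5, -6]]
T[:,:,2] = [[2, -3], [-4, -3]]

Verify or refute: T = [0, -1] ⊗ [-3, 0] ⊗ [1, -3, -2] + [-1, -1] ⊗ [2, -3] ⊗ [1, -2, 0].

No

Reconstruct entry (0,0,2) from the claimed factors: Σₗ aₗ[0]bₗ[0]cₗ[2] = (0)·(-3)·(-2) + (-1)·(2)·(0) = 0, but T[0,0,2] = 2. The claim is false.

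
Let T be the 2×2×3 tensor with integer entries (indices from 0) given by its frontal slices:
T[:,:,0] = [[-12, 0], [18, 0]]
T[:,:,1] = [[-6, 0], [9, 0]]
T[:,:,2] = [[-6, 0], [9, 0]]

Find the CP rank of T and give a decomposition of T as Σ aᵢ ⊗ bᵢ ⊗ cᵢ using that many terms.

Lower bound: T ≠ 0 (e.g. T[0,0,0] = -12), so rank(T) ≥ 1.
Upper bound: if T = a ⊗ b ⊗ c then every fibre of T is a multiple of the corresponding factor, so read the factors off the fibres through the nonzero entry T[0,0,0] = -12.
The mode-1 fibre T[:,0,0] = [-12, 18] gives a = (2, -3) (primitive direction); the mode-2 fibre T[0,:,0] = [-12, 0] gives b = (1, 0); then c[k] = T[0,0,k] / (a[0]·b[0]) = [-12, -6, -6] / 2 = (-6, -3, -3).
Expanding (2, -3) ⊗ (1, 0) ⊗ (-6, -3, -3) reproduces all 12 entries of T, so T = (2, -3) ⊗ (1, 0) ⊗ (-6, -3, -3) and rank(T) ≤ 1.
These bounds meet, so rank(T) = 1.

rank(T) = 1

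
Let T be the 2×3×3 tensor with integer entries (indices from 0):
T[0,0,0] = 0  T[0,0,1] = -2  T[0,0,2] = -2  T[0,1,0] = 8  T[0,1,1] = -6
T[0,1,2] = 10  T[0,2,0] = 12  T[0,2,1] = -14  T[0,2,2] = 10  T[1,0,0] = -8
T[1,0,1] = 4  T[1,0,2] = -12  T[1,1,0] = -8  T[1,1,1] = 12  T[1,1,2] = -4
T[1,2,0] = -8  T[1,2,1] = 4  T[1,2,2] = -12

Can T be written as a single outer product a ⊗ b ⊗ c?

No

The mode-2 unfolding of T (rows indexed by j, columns by (i,k) = (0,0), (0,1), (0,2), (1,0), (1,1), (1,2)) is [[0, -2, -2, -8, 4, -12], [8, -6, 10, -8, 12, -4], [12, -14, 10, -8, 4, -12]].
There the 3×3 minor on rows j ∈ {0, 1, 2}, columns (i,k) ∈ {(0,0), (0,1), (1,0)} is det [[0, -2, -8], [8, -6, -8], [12, -14, -8]] = 384 ≠ 0, so this unfolding has rank ≥ 3; CP rank is at least every unfolding rank, so rank(T) ≥ 3.
In particular rank(T) ≥ 3 > 1, so T is not rank-1.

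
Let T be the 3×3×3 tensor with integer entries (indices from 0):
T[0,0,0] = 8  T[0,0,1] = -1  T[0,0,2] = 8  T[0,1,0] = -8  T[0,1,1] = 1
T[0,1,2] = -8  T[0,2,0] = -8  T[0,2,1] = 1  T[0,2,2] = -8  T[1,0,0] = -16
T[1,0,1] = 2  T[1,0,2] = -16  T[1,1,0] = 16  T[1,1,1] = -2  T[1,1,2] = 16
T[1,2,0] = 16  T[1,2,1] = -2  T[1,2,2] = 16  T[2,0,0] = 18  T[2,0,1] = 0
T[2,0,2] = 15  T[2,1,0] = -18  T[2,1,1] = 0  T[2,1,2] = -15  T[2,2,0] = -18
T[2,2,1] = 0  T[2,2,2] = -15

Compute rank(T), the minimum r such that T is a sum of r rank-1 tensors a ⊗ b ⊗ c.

2

Lower bound: the mode-1 unfolding of T (rows indexed by i, columns by (j,k) = (0,0), (0,1), (0,2), (1,0), (1,1), (1,2), (2,0), (2,1), (2,2)) is [[8, -1, 8, -8, 1, -8, -8, 1, -8], [-16, 2, -16, 16, -2, 16, 16, -2, 16], [18, 0, 15, -18, 0, -15, -18, 0, -15]].
There the 2×2 minor on rows i ∈ {0, 2}, columns (j,k) ∈ {(0,0), (0,1)} is det [[8, -1], [18, 0]] = 18 ≠ 0, so this unfolding has rank ≥ 2; CP rank is at least every unfolding rank, so rank(T) ≥ 2. (Unfolding ranks only ever bound the CP rank from below — rank(T) can be strictly larger than all of them — so the matching upper bound has to come from an explicit 2-term decomposition.)
Upper bound — finding two terms. Every mode-2 slice of T is a multiple of one matrix: T[:,j,:] = b[j]·M with b = [1, -1, -1] and M = [[8, -1, 8], [-16, 2, -16], [18, 0, 15]] (rows indexed by i, columns by k). So it suffices to write M as a sum of two rank-1 matrices.
The rows of M satisfy (row 1) = −2·(row 0), so splitting by rows, M = [1, -2, 0][8, -1, 8]ᵀ + [0, 0, 1][18, 0, 15]ᵀ.
Hence T = [1, -2, 0] ⊗ [1, -1, -1] ⊗ [8, -1, 8] + [0, 0, 1] ⊗ [1, -1, -1] ⊗ [18, 0, 15], so rank(T) ≤ 2.
These bounds meet, so rank(T) = 2.
Check entry T[1,0,1] = 2: (-2)·(1)·(-1) + (0)·(1)·(0) = 2.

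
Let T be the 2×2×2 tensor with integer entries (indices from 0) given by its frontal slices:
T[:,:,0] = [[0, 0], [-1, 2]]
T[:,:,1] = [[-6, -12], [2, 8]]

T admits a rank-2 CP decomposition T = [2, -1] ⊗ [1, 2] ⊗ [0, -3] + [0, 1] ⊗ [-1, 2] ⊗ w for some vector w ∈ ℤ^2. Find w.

w = [1, 1]

Subtract the known terms from T to get the rank-1 residual R = [0, 1] ⊗ [-1, 2] ⊗ w, so R[i,j,k] = a[i]·b[j]·w[k]. Pick indices with nonzero a[1]·b[0] = (1)·(-1) = -1. Only the fibre through (1,0,·) is needed: R[1,0,:] = T[1,0,:] − Σₗ aₗ[1]bₗ[0]cₗ = [-1, 2] − (-1)·(1)·[0, -3] = [-1, -1]. Then w[k] = R[1,0,k] / -1 for each k, giving w = [-1, -1] / -1 = [1, 1].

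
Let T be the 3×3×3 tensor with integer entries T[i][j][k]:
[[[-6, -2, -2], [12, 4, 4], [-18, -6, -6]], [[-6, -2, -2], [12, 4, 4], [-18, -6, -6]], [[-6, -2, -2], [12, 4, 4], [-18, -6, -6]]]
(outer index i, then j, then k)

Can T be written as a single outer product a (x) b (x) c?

If T = a (x) b (x) c then every fibre of T is a multiple of the corresponding factor, so read the factors off the fibres through the nonzero entry T[0,0,0] = -6.
The mode-1 fibre T[:,0,0] = [-6, -6, -6] gives a = (1, 1, 1) (primitive direction); the mode-2 fibre T[0,:,0] = [-6, 12, -18] gives b = (1, -2, 3); then c[k] = T[0,0,k] / (a[0]·b[0]) = [-6, -2, -2] / 1 = (-6, -2, -2).
Expanding (1, 1, 1) (x) (1, -2, 3) (x) (-6, -2, -2) reproduces all 27 entries of T, so T = (1, 1, 1) (x) (1, -2, 3) (x) (-6, -2, -2) and rank(T) ≤ 1.
Equivalently every frontal slice T[:,:,k] is c[k] times the rank-1 matrix (1, 1, 1) (x) (1, -2, 3). So T has rank 1 (it is nonzero).

Yes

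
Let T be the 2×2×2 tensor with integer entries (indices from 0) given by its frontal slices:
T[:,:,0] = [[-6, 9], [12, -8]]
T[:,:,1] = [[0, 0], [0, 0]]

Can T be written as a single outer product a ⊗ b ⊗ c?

The mode-1 unfolding of T (rows indexed by i, columns by (j,k) = (0,0), (0,1), (1,0), (1,1)) is [[-6, 0, 9, 0], [12, 0, -8, 0]].
There the 2×2 minor on rows i ∈ {0, 1}, columns (j,k) ∈ {(0,0), (1,0)} is det [[-6, 9], [12, -8]] = -60 ≠ 0, so this unfolding has rank ≥ 2; CP rank is at least every unfolding rank, so rank(T) ≥ 2.
In particular rank(T) ≥ 2 > 1, so T is not rank-1.

No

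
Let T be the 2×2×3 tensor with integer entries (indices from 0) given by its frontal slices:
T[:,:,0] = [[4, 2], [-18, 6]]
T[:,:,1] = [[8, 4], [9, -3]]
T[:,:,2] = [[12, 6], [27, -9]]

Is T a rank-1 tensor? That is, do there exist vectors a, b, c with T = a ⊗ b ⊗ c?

The mode-1 unfolding of T (rows indexed by i, columns by (j,k) = (0,0), (0,1), (0,2), (1,0), (1,1), (1,2)) is [[4, 8, 12, 2, 4, 6], [-18, 9, 27, 6, -3, -9]].
There the 2×2 minor on rows i ∈ {0, 1}, columns (j,k) ∈ {(0,0), (0,1)} is det [[4, 8], [-18, 9]] = 180 ≠ 0, so this unfolding has rank ≥ 2; CP rank is at least every unfolding rank, so rank(T) ≥ 2.
In particular rank(T) ≥ 2 > 1, so T is not rank-1.

No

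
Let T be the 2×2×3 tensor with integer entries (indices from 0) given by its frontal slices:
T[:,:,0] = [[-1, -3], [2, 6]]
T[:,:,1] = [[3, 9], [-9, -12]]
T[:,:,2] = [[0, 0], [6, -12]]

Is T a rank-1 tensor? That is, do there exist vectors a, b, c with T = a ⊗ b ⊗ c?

No

The mode-2 unfolding of T (rows indexed by j, columns by (i,k) = (0,0), (0,1), (0,2), (1,0), (1,1), (1,2)) is [[-1, 3, 0, 2, -9, 6], [-3, 9, 0, 6, -12, -12]].
There the 2×2 minor on rows j ∈ {0, 1}, columns (i,k) ∈ {(0,0), (1,1)} is det [[-1, -9], [-3, -12]] = -15 ≠ 0, so this unfolding has rank ≥ 2; CP rank is at least every unfolding rank, so rank(T) ≥ 2.
In particular rank(T) ≥ 2 > 1, so T is not rank-1.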